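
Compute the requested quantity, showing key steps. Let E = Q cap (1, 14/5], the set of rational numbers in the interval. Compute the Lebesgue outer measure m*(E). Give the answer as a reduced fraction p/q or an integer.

E = Q cap (1, 14/5] is a subset of Q, which is countable. Enumerate Q = {q_1, q_2, ...}; for any eps > 0, cover q_k by the open interval (q_k - eps/2^(k+1), q_k + eps/2^(k+1)), of length eps/2^k. The total cover length is sum_{k>=1} eps/2^k = eps. Hence m*(E) <= m*(Q) <= eps for every eps > 0, and since outer measure is non-negative, m*(E) = 0.

0


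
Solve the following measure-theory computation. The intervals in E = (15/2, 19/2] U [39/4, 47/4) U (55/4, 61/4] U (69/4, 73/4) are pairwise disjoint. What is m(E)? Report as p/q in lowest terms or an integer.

For pairwise disjoint intervals, m(union_i I_i) = sum_i m(I_i),
and m is invariant under swapping open/closed endpoints (single points have measure 0).
So m(E) = sum_i (b_i - a_i).
  I_1 has length 19/2 - 15/2 = 2.
  I_2 has length 47/4 - 39/4 = 2.
  I_3 has length 61/4 - 55/4 = 3/2.
  I_4 has length 73/4 - 69/4 = 1.
Summing:
  m(E) = 2 + 2 + 3/2 + 1 = 13/2.

13/2


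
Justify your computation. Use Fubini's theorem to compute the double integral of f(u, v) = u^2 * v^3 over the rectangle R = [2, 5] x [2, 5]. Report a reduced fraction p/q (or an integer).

f(u, v) is a tensor product of a function of u and a function of v, and both factors are bounded continuous (hence Lebesgue integrable) on the rectangle, so Fubini's theorem applies:
  integral_R f d(m x m) = (integral_a1^b1 u^2 du) * (integral_a2^b2 v^3 dv).
Inner integral in u: integral_{2}^{5} u^2 du = (5^3 - 2^3)/3
  = 39.
Inner integral in v: integral_{2}^{5} v^3 dv = (5^4 - 2^4)/4
  = 609/4.
Product: (39) * (609/4) = 23751/4.

23751/4


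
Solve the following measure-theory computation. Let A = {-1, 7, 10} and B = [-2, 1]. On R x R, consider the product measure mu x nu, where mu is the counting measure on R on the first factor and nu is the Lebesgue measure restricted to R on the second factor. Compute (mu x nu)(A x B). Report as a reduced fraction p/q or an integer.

For a measurable rectangle A x B, the product measure satisfies
  (mu x nu)(A x B) = mu(A) * nu(B).
  mu(A) = 3.
  nu(B) = 3.
  (mu x nu)(A x B) = 3 * 3 = 9.

9


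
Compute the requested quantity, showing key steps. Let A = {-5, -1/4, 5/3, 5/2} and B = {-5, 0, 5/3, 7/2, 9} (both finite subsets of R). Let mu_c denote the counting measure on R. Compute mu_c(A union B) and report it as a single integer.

Counting measure on a finite set equals cardinality. By inclusion-exclusion, |A union B| = |A| + |B| - |A cap B|.
|A| = 4, |B| = 5, |A cap B| = 2.
So mu_c(A union B) = 4 + 5 - 2 = 7.

7


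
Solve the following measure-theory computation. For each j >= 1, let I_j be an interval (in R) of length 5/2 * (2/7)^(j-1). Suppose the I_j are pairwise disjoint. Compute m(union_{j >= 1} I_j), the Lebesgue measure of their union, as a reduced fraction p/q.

By countable additivity of the Lebesgue measure on pairwise disjoint measurable sets,
  m(union_{j >= 1} I_j) = sum_{j >= 1} m(I_j) = sum_{j >= 1} a * r^(j-1),
  with a = 5/2 and r = 2/7.
Since 0 < r = 2/7 < 1, the geometric series converges:
  sum_{j >= 1} a * r^(j-1) = a / (1 - r).
  = 5/2 / (1 - 2/7)
  = 5/2 / (5/7)
  = 7/2.

7/2


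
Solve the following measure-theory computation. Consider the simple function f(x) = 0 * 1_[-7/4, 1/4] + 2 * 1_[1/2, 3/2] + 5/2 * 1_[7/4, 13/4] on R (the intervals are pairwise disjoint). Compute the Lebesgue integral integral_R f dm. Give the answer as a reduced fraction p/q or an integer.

For a simple function f = sum_i c_i * 1_{A_i} with disjoint A_i,
  integral f dm = sum_i c_i * m(A_i).
Lengths of the A_i:
  m(A_1) = 1/4 - (-7/4) = 2.
  m(A_2) = 3/2 - 1/2 = 1.
  m(A_3) = 13/4 - 7/4 = 3/2.
Contributions c_i * m(A_i):
  (0) * (2) = 0.
  (2) * (1) = 2.
  (5/2) * (3/2) = 15/4.
Total: 0 + 2 + 15/4 = 23/4.

23/4


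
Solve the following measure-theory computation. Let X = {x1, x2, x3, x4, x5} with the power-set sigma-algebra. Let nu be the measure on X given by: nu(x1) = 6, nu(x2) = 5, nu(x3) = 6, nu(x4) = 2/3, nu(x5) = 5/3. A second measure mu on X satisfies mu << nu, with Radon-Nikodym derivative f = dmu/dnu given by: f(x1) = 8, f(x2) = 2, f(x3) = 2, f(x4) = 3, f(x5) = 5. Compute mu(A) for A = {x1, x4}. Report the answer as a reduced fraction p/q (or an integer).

By the defining property of the Radon-Nikodym derivative, for every measurable set A,
  mu(A) = integral_A f dnu.
Since nu is a discrete measure concentrated on the atoms of X, the integral over A reduces to the sum
  mu(A) = sum_{x in A} f(x) * nu({x}).
Computing each term:
  x1: f(x1) * nu(x1) = 8 * 6 = 48.
  x4: f(x4) * nu(x4) = 3 * 2/3 = 2.
Summing: mu(A) = 48 + 2 = 50.

50


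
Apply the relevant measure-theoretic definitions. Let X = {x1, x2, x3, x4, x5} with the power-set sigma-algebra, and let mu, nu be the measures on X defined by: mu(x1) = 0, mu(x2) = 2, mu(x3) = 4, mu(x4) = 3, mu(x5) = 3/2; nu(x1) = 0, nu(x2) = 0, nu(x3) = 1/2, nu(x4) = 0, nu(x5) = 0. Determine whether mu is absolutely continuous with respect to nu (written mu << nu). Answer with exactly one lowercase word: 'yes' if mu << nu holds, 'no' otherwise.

mu << nu means: every nu-null measurable set is also mu-null; equivalently, for every atom x, if nu({x}) = 0 then mu({x}) = 0.
Checking each atom:
  x1: nu = 0, mu = 0 -> consistent with mu << nu.
  x2: nu = 0, mu = 2 > 0 -> violates mu << nu.
  x3: nu = 1/2 > 0 -> no constraint.
  x4: nu = 0, mu = 3 > 0 -> violates mu << nu.
  x5: nu = 0, mu = 3/2 > 0 -> violates mu << nu.
The atom(s) x2, x4, x5 violate the condition (nu = 0 but mu > 0). Therefore mu is NOT absolutely continuous w.r.t. nu.

no


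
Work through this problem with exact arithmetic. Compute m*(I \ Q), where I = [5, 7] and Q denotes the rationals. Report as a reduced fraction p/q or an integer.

The interval I = [5, 7] has m(I) = 7 - 5 = 2 (endpoints are measure-zero, so open/closed/half-open agree). Write I = (I cap Q) u (I \ Q). The rationals in I are countable, so m*(I cap Q) = 0 (cover each rational by intervals whose total length is arbitrarily small). By countable subadditivity m*(I) <= m*(I cap Q) + m*(I \ Q), hence m*(I \ Q) >= m(I) = 2. The reverse inequality m*(I \ Q) <= m*(I) = 2 is trivial since (I \ Q) is a subset of I. Therefore m*(I \ Q) = 2.

2


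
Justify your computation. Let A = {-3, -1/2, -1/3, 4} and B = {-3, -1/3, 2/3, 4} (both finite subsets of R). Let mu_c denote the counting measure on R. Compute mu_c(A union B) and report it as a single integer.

Counting measure on a finite set equals cardinality. By inclusion-exclusion, |A union B| = |A| + |B| - |A cap B|.
|A| = 4, |B| = 4, |A cap B| = 3.
So mu_c(A union B) = 4 + 4 - 3 = 5.

5


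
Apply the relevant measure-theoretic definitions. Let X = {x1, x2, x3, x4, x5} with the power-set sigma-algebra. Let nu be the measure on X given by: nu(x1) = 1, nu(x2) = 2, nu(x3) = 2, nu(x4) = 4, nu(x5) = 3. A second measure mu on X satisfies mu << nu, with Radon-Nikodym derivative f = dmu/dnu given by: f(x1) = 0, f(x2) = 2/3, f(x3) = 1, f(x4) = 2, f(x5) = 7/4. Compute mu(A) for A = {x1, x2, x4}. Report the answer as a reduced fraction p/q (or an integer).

By the defining property of the Radon-Nikodym derivative, for every measurable set A,
  mu(A) = integral_A f dnu.
Since nu is a discrete measure concentrated on the atoms of X, the integral over A reduces to the sum
  mu(A) = sum_{x in A} f(x) * nu({x}).
Computing each term:
  x1: f(x1) * nu(x1) = 0 * 1 = 0.
  x2: f(x2) * nu(x2) = 2/3 * 2 = 4/3.
  x4: f(x4) * nu(x4) = 2 * 4 = 8.
Summing: mu(A) = 0 + 4/3 + 8 = 28/3.

28/3


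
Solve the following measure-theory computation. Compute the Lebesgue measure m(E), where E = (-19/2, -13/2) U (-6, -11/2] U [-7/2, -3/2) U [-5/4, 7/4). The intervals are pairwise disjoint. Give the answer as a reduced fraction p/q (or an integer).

For pairwise disjoint intervals, m(union_i I_i) = sum_i m(I_i),
and m is invariant under swapping open/closed endpoints (single points have measure 0).
So m(E) = sum_i (b_i - a_i).
  I_1 has length -13/2 - (-19/2) = 3.
  I_2 has length -11/2 - (-6) = 1/2.
  I_3 has length -3/2 - (-7/2) = 2.
  I_4 has length 7/4 - (-5/4) = 3.
Summing:
  m(E) = 3 + 1/2 + 2 + 3 = 17/2.

17/2


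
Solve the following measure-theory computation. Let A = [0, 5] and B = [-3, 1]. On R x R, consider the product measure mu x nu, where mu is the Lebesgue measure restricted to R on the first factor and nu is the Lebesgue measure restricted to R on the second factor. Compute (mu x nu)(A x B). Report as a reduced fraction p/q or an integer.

For a measurable rectangle A x B, the product measure satisfies
  (mu x nu)(A x B) = mu(A) * nu(B).
  mu(A) = 5.
  nu(B) = 4.
  (mu x nu)(A x B) = 5 * 4 = 20.

20


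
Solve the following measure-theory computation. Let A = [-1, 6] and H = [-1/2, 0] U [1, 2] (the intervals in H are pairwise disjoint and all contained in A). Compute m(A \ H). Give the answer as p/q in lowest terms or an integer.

The ambient interval has length m(A) = 6 - (-1) = 7.
Since the holes are disjoint and sit inside A, by finite additivity
  m(H) = sum_i (b_i - a_i), and m(A \ H) = m(A) - m(H).
Computing the hole measures:
  m(H_1) = 0 - (-1/2) = 1/2.
  m(H_2) = 2 - 1 = 1.
Summed: m(H) = 1/2 + 1 = 3/2.
So m(A \ H) = 7 - 3/2 = 11/2.

11/2


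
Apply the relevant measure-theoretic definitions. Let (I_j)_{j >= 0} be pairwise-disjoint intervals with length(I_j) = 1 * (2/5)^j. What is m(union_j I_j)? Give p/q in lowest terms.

By countable additivity of the Lebesgue measure on pairwise disjoint measurable sets,
  m(union_{j >= 0} I_j) = sum_{j >= 0} m(I_j) = sum_{j >= 0} a * r^j,
  with a = 1 and r = 2/5.
Since 0 < r = 2/5 < 1, the geometric series converges:
  sum_{j >= 0} a * r^j = a / (1 - r).
  = 1 / (1 - 2/5)
  = 1 / (3/5)
  = 5/3.

5/3


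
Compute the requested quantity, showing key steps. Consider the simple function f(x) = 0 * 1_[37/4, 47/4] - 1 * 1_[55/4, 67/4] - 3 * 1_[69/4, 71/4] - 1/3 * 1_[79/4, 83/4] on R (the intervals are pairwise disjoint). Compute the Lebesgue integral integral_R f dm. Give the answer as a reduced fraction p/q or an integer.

For a simple function f = sum_i c_i * 1_{A_i} with disjoint A_i,
  integral f dm = sum_i c_i * m(A_i).
Lengths of the A_i:
  m(A_1) = 47/4 - 37/4 = 5/2.
  m(A_2) = 67/4 - 55/4 = 3.
  m(A_3) = 71/4 - 69/4 = 1/2.
  m(A_4) = 83/4 - 79/4 = 1.
Contributions c_i * m(A_i):
  (0) * (5/2) = 0.
  (-1) * (3) = -3.
  (-3) * (1/2) = -3/2.
  (-1/3) * (1) = -1/3.
Total: 0 - 3 - 3/2 - 1/3 = -29/6.

-29/6


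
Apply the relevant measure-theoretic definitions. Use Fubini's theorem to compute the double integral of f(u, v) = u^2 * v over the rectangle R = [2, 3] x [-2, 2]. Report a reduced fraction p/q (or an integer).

f(u, v) is a tensor product of a function of u and a function of v, and both factors are bounded continuous (hence Lebesgue integrable) on the rectangle, so Fubini's theorem applies:
  integral_R f d(m x m) = (integral_a1^b1 u^2 du) * (integral_a2^b2 v dv).
Inner integral in u: integral_{2}^{3} u^2 du = (3^3 - 2^3)/3
  = 19/3.
Inner integral in v: integral_{-2}^{2} v dv = (2^2 - (-2)^2)/2
  = 0.
Product: (19/3) * (0) = 0.

0


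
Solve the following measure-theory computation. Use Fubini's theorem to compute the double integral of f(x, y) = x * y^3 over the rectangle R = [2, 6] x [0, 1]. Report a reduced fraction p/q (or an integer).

f(x, y) is a tensor product of a function of x and a function of y, and both factors are bounded continuous (hence Lebesgue integrable) on the rectangle, so Fubini's theorem applies:
  integral_R f d(m x m) = (integral_a1^b1 x dx) * (integral_a2^b2 y^3 dy).
Inner integral in x: integral_{2}^{6} x dx = (6^2 - 2^2)/2
  = 16.
Inner integral in y: integral_{0}^{1} y^3 dy = (1^4 - 0^4)/4
  = 1/4.
Product: (16) * (1/4) = 4.

4


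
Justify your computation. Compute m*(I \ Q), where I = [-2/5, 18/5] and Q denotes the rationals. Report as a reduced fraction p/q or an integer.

The interval I = [-2/5, 18/5] has m(I) = 18/5 - (-2/5) = 4 (endpoints are measure-zero, so open/closed/half-open agree). Write I = (I cap Q) u (I \ Q). The rationals in I are countable, so m*(I cap Q) = 0 (cover each rational by intervals whose total length is arbitrarily small). By countable subadditivity m*(I) <= m*(I cap Q) + m*(I \ Q), hence m*(I \ Q) >= m(I) = 4. The reverse inequality m*(I \ Q) <= m*(I) = 4 is trivial since (I \ Q) is a subset of I. Therefore m*(I \ Q) = 4.

4


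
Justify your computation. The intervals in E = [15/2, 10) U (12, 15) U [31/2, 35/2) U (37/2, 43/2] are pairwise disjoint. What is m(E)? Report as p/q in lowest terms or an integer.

For pairwise disjoint intervals, m(union_i I_i) = sum_i m(I_i),
and m is invariant under swapping open/closed endpoints (single points have measure 0).
So m(E) = sum_i (b_i - a_i).
  I_1 has length 10 - 15/2 = 5/2.
  I_2 has length 15 - 12 = 3.
  I_3 has length 35/2 - 31/2 = 2.
  I_4 has length 43/2 - 37/2 = 3.
Summing:
  m(E) = 5/2 + 3 + 2 + 3 = 21/2.

21/2


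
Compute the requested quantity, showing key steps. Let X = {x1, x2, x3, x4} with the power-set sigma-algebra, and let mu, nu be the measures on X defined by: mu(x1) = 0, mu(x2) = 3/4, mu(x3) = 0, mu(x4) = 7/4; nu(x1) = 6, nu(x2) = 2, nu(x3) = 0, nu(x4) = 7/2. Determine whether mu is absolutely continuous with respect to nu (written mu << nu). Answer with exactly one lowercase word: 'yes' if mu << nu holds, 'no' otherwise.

mu << nu means: every nu-null measurable set is also mu-null; equivalently, for every atom x, if nu({x}) = 0 then mu({x}) = 0.
Checking each atom:
  x1: nu = 6 > 0 -> no constraint.
  x2: nu = 2 > 0 -> no constraint.
  x3: nu = 0, mu = 0 -> consistent with mu << nu.
  x4: nu = 7/2 > 0 -> no constraint.
No atom violates the condition. Therefore mu << nu.

yes


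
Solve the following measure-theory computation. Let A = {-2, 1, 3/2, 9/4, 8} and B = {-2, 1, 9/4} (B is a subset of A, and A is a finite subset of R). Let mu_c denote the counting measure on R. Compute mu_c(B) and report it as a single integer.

Counting measure assigns mu_c(E) = |E| (number of elements) when E is finite.
B has 3 element(s), so mu_c(B) = 3.

3


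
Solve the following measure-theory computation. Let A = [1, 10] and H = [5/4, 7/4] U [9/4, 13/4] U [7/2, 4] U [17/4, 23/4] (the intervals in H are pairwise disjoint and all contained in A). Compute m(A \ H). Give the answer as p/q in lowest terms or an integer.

The ambient interval has length m(A) = 10 - 1 = 9.
Since the holes are disjoint and sit inside A, by finite additivity
  m(H) = sum_i (b_i - a_i), and m(A \ H) = m(A) - m(H).
Computing the hole measures:
  m(H_1) = 7/4 - 5/4 = 1/2.
  m(H_2) = 13/4 - 9/4 = 1.
  m(H_3) = 4 - 7/2 = 1/2.
  m(H_4) = 23/4 - 17/4 = 3/2.
Summed: m(H) = 1/2 + 1 + 1/2 + 3/2 = 7/2.
So m(A \ H) = 9 - 7/2 = 11/2.

11/2


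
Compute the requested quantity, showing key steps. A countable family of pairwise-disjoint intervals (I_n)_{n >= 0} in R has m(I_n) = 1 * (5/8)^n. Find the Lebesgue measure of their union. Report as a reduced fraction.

By countable additivity of the Lebesgue measure on pairwise disjoint measurable sets,
  m(union_{n >= 0} I_n) = sum_{n >= 0} m(I_n) = sum_{n >= 0} a * r^n,
  with a = 1 and r = 5/8.
Since 0 < r = 5/8 < 1, the geometric series converges:
  sum_{n >= 0} a * r^n = a / (1 - r).
  = 1 / (1 - 5/8)
  = 1 / (3/8)
  = 8/3.

8/3


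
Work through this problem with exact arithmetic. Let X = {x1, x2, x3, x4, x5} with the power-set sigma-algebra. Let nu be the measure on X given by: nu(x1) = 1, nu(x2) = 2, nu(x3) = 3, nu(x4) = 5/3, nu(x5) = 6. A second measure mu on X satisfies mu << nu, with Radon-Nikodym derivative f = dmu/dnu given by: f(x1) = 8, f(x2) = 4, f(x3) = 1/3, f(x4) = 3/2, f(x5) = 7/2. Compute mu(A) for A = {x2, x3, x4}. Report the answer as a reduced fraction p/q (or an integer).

By the defining property of the Radon-Nikodym derivative, for every measurable set A,
  mu(A) = integral_A f dnu.
Since nu is a discrete measure concentrated on the atoms of X, the integral over A reduces to the sum
  mu(A) = sum_{x in A} f(x) * nu({x}).
Computing each term:
  x2: f(x2) * nu(x2) = 4 * 2 = 8.
  x3: f(x3) * nu(x3) = 1/3 * 3 = 1.
  x4: f(x4) * nu(x4) = 3/2 * 5/3 = 5/2.
Summing: mu(A) = 8 + 1 + 5/2 = 23/2.

23/2


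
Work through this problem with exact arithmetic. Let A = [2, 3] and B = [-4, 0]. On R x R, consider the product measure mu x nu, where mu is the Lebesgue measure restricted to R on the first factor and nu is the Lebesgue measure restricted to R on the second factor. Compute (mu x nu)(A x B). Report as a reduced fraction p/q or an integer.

For a measurable rectangle A x B, the product measure satisfies
  (mu x nu)(A x B) = mu(A) * nu(B).
  mu(A) = 1.
  nu(B) = 4.
  (mu x nu)(A x B) = 1 * 4 = 4.

4


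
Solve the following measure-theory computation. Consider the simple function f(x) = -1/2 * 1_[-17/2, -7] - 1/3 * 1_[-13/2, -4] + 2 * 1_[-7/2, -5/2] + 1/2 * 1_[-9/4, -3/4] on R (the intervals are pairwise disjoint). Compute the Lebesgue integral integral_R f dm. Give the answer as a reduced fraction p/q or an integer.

For a simple function f = sum_i c_i * 1_{A_i} with disjoint A_i,
  integral f dm = sum_i c_i * m(A_i).
Lengths of the A_i:
  m(A_1) = -7 - (-17/2) = 3/2.
  m(A_2) = -4 - (-13/2) = 5/2.
  m(A_3) = -5/2 - (-7/2) = 1.
  m(A_4) = -3/4 - (-9/4) = 3/2.
Contributions c_i * m(A_i):
  (-1/2) * (3/2) = -3/4.
  (-1/3) * (5/2) = -5/6.
  (2) * (1) = 2.
  (1/2) * (3/2) = 3/4.
Total: -3/4 - 5/6 + 2 + 3/4 = 7/6.

7/6


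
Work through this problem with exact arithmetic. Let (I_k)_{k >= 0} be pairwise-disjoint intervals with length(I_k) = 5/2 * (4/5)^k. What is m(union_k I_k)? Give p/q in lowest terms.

By countable additivity of the Lebesgue measure on pairwise disjoint measurable sets,
  m(union_{k >= 0} I_k) = sum_{k >= 0} m(I_k) = sum_{k >= 0} a * r^k,
  with a = 5/2 and r = 4/5.
Since 0 < r = 4/5 < 1, the geometric series converges:
  sum_{k >= 0} a * r^k = a / (1 - r).
  = 5/2 / (1 - 4/5)
  = 5/2 / (1/5)
  = 25/2.

25/2


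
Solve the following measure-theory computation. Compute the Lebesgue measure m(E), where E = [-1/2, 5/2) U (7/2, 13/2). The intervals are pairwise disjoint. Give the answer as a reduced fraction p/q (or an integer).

For pairwise disjoint intervals, m(union_i I_i) = sum_i m(I_i),
and m is invariant under swapping open/closed endpoints (single points have measure 0).
So m(E) = sum_i (b_i - a_i).
  I_1 has length 5/2 - (-1/2) = 3.
  I_2 has length 13/2 - 7/2 = 3.
Summing:
  m(E) = 3 + 3 = 6.

6


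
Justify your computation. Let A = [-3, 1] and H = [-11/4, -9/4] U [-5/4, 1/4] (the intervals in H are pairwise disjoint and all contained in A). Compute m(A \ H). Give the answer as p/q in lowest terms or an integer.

The ambient interval has length m(A) = 1 - (-3) = 4.
Since the holes are disjoint and sit inside A, by finite additivity
  m(H) = sum_i (b_i - a_i), and m(A \ H) = m(A) - m(H).
Computing the hole measures:
  m(H_1) = -9/4 - (-11/4) = 1/2.
  m(H_2) = 1/4 - (-5/4) = 3/2.
Summed: m(H) = 1/2 + 3/2 = 2.
So m(A \ H) = 4 - 2 = 2.

2


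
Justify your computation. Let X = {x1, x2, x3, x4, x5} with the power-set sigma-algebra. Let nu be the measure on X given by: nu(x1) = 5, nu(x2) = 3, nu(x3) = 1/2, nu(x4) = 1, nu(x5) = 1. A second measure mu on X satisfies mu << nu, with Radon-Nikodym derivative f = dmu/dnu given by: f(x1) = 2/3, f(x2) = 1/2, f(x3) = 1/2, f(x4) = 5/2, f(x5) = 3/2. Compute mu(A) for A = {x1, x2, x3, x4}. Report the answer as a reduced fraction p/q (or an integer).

By the defining property of the Radon-Nikodym derivative, for every measurable set A,
  mu(A) = integral_A f dnu.
Since nu is a discrete measure concentrated on the atoms of X, the integral over A reduces to the sum
  mu(A) = sum_{x in A} f(x) * nu({x}).
Computing each term:
  x1: f(x1) * nu(x1) = 2/3 * 5 = 10/3.
  x2: f(x2) * nu(x2) = 1/2 * 3 = 3/2.
  x3: f(x3) * nu(x3) = 1/2 * 1/2 = 1/4.
  x4: f(x4) * nu(x4) = 5/2 * 1 = 5/2.
Summing: mu(A) = 10/3 + 3/2 + 1/4 + 5/2 = 91/12.

91/12


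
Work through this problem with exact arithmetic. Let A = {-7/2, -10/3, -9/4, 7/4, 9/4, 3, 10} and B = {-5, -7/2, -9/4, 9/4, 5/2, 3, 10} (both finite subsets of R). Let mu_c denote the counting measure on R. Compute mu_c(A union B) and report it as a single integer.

Counting measure on a finite set equals cardinality. By inclusion-exclusion, |A union B| = |A| + |B| - |A cap B|.
|A| = 7, |B| = 7, |A cap B| = 5.
So mu_c(A union B) = 7 + 7 - 5 = 9.

9


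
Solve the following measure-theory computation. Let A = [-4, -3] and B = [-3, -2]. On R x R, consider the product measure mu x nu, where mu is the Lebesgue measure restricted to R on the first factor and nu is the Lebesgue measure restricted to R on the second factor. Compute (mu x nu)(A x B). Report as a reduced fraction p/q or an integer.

For a measurable rectangle A x B, the product measure satisfies
  (mu x nu)(A x B) = mu(A) * nu(B).
  mu(A) = 1.
  nu(B) = 1.
  (mu x nu)(A x B) = 1 * 1 = 1.

1


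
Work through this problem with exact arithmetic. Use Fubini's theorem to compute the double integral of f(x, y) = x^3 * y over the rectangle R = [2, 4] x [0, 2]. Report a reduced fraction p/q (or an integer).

f(x, y) is a tensor product of a function of x and a function of y, and both factors are bounded continuous (hence Lebesgue integrable) on the rectangle, so Fubini's theorem applies:
  integral_R f d(m x m) = (integral_a1^b1 x^3 dx) * (integral_a2^b2 y dy).
Inner integral in x: integral_{2}^{4} x^3 dx = (4^4 - 2^4)/4
  = 60.
Inner integral in y: integral_{0}^{2} y dy = (2^2 - 0^2)/2
  = 2.
Product: (60) * (2) = 120.

120


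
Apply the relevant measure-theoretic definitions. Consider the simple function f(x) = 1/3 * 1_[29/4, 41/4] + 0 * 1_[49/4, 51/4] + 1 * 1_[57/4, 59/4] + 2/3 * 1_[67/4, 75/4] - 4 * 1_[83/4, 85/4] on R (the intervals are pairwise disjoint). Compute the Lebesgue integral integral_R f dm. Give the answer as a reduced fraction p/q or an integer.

For a simple function f = sum_i c_i * 1_{A_i} with disjoint A_i,
  integral f dm = sum_i c_i * m(A_i).
Lengths of the A_i:
  m(A_1) = 41/4 - 29/4 = 3.
  m(A_2) = 51/4 - 49/4 = 1/2.
  m(A_3) = 59/4 - 57/4 = 1/2.
  m(A_4) = 75/4 - 67/4 = 2.
  m(A_5) = 85/4 - 83/4 = 1/2.
Contributions c_i * m(A_i):
  (1/3) * (3) = 1.
  (0) * (1/2) = 0.
  (1) * (1/2) = 1/2.
  (2/3) * (2) = 4/3.
  (-4) * (1/2) = -2.
Total: 1 + 0 + 1/2 + 4/3 - 2 = 5/6.

5/6


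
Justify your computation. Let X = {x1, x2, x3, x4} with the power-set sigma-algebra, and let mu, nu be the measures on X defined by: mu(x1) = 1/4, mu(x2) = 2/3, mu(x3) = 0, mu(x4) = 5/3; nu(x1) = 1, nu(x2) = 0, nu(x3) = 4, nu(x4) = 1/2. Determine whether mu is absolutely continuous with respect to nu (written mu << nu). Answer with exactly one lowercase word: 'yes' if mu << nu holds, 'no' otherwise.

mu << nu means: every nu-null measurable set is also mu-null; equivalently, for every atom x, if nu({x}) = 0 then mu({x}) = 0.
Checking each atom:
  x1: nu = 1 > 0 -> no constraint.
  x2: nu = 0, mu = 2/3 > 0 -> violates mu << nu.
  x3: nu = 4 > 0 -> no constraint.
  x4: nu = 1/2 > 0 -> no constraint.
The atom(s) x2 violate the condition (nu = 0 but mu > 0). Therefore mu is NOT absolutely continuous w.r.t. nu.

no


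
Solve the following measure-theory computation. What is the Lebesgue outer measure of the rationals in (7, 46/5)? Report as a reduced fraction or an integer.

E = Q cap (7, 46/5) is a subset of Q, which is countable. Enumerate Q = {q_1, q_2, ...}; for any eps > 0, cover q_k by the open interval (q_k - eps/2^(k+1), q_k + eps/2^(k+1)), of length eps/2^k. The total cover length is sum_{k>=1} eps/2^k = eps. Hence m*(E) <= m*(Q) <= eps for every eps > 0, and since outer measure is non-negative, m*(E) = 0.

0


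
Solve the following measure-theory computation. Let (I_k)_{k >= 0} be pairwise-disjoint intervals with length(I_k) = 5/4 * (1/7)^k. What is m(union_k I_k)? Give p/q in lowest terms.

By countable additivity of the Lebesgue measure on pairwise disjoint measurable sets,
  m(union_{k >= 0} I_k) = sum_{k >= 0} m(I_k) = sum_{k >= 0} a * r^k,
  with a = 5/4 and r = 1/7.
Since 0 < r = 1/7 < 1, the geometric series converges:
  sum_{k >= 0} a * r^k = a / (1 - r).
  = 5/4 / (1 - 1/7)
  = 5/4 / (6/7)
  = 35/24.

35/24


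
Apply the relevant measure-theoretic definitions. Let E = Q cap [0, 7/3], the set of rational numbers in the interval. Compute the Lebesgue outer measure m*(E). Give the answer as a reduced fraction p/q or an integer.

Q cap [0, 7/3] is countable; list its elements as q_1, q_2, ... . Fix eps > 0 and cover the k-th point by an interval of length eps * 2^(-k). The cover has total length eps * sum_{k>=1} 2^(-k) = eps, so by definition of outer measure m*(Q cap [0, 7/3]) <= eps. Since eps was arbitrary and m* >= 0, the outer measure is 0.

0


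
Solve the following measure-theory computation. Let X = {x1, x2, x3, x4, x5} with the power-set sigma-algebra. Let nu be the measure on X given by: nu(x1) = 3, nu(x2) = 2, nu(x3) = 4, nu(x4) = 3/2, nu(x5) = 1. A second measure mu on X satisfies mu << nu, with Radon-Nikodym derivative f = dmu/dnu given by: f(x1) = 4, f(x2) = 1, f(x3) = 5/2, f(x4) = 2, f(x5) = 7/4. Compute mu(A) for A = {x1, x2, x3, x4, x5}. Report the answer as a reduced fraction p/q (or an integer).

By the defining property of the Radon-Nikodym derivative, for every measurable set A,
  mu(A) = integral_A f dnu.
Since nu is a discrete measure concentrated on the atoms of X, the integral over A reduces to the sum
  mu(A) = sum_{x in A} f(x) * nu({x}).
Computing each term:
  x1: f(x1) * nu(x1) = 4 * 3 = 12.
  x2: f(x2) * nu(x2) = 1 * 2 = 2.
  x3: f(x3) * nu(x3) = 5/2 * 4 = 10.
  x4: f(x4) * nu(x4) = 2 * 3/2 = 3.
  x5: f(x5) * nu(x5) = 7/4 * 1 = 7/4.
Summing: mu(A) = 12 + 2 + 10 + 3 + 7/4 = 115/4.

115/4


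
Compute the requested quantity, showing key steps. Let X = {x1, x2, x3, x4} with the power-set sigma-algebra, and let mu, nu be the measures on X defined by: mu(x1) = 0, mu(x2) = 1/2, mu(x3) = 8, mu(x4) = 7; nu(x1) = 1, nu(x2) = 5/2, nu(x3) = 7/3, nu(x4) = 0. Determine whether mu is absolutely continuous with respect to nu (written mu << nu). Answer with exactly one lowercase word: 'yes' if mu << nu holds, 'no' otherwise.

mu << nu means: every nu-null measurable set is also mu-null; equivalently, for every atom x, if nu({x}) = 0 then mu({x}) = 0.
Checking each atom:
  x1: nu = 1 > 0 -> no constraint.
  x2: nu = 5/2 > 0 -> no constraint.
  x3: nu = 7/3 > 0 -> no constraint.
  x4: nu = 0, mu = 7 > 0 -> violates mu << nu.
The atom(s) x4 violate the condition (nu = 0 but mu > 0). Therefore mu is NOT absolutely continuous w.r.t. nu.

no


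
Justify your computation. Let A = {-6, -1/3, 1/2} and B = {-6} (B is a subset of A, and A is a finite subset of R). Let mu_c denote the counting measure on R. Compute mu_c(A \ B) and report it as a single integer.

Counting measure assigns mu_c(E) = |E| (number of elements) when E is finite. For B subset A, A \ B is the set of elements of A not in B, so |A \ B| = |A| - |B|.
|A| = 3, |B| = 1, so mu_c(A \ B) = 3 - 1 = 2.

2


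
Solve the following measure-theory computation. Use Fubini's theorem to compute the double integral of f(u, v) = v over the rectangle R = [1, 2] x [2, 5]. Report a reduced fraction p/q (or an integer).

f(u, v) is a tensor product of a function of u and a function of v, and both factors are bounded continuous (hence Lebesgue integrable) on the rectangle, so Fubini's theorem applies:
  integral_R f d(m x m) = (integral_a1^b1 1 du) * (integral_a2^b2 v dv).
Inner integral in u: integral_{1}^{2} 1 du = (2^1 - 1^1)/1
  = 1.
Inner integral in v: integral_{2}^{5} v dv = (5^2 - 2^2)/2
  = 21/2.
Product: (1) * (21/2) = 21/2.

21/2


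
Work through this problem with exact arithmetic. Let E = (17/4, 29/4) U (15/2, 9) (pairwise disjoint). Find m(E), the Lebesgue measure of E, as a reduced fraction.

For pairwise disjoint intervals, m(union_i I_i) = sum_i m(I_i),
and m is invariant under swapping open/closed endpoints (single points have measure 0).
So m(E) = sum_i (b_i - a_i).
  I_1 has length 29/4 - 17/4 = 3.
  I_2 has length 9 - 15/2 = 3/2.
Summing:
  m(E) = 3 + 3/2 = 9/2.

9/2


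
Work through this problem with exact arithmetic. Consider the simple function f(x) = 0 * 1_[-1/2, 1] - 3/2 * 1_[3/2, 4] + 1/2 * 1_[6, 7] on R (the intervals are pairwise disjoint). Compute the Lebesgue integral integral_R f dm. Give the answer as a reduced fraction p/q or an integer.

For a simple function f = sum_i c_i * 1_{A_i} with disjoint A_i,
  integral f dm = sum_i c_i * m(A_i).
Lengths of the A_i:
  m(A_1) = 1 - (-1/2) = 3/2.
  m(A_2) = 4 - 3/2 = 5/2.
  m(A_3) = 7 - 6 = 1.
Contributions c_i * m(A_i):
  (0) * (3/2) = 0.
  (-3/2) * (5/2) = -15/4.
  (1/2) * (1) = 1/2.
Total: 0 - 15/4 + 1/2 = -13/4.

-13/4


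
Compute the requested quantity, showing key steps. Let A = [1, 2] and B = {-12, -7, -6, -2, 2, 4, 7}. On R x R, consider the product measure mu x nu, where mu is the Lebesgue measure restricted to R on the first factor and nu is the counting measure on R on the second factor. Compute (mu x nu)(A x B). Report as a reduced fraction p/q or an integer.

For a measurable rectangle A x B, the product measure satisfies
  (mu x nu)(A x B) = mu(A) * nu(B).
  mu(A) = 1.
  nu(B) = 7.
  (mu x nu)(A x B) = 1 * 7 = 7.

7


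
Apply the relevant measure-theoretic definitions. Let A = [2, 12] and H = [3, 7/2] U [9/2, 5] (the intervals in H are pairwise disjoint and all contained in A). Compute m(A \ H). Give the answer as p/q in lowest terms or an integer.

The ambient interval has length m(A) = 12 - 2 = 10.
Since the holes are disjoint and sit inside A, by finite additivity
  m(H) = sum_i (b_i - a_i), and m(A \ H) = m(A) - m(H).
Computing the hole measures:
  m(H_1) = 7/2 - 3 = 1/2.
  m(H_2) = 5 - 9/2 = 1/2.
Summed: m(H) = 1/2 + 1/2 = 1.
So m(A \ H) = 10 - 1 = 9.

9


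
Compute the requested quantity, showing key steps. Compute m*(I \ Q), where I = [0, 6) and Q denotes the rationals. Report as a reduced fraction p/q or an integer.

The interval I = [0, 6) has m(I) = 6 - 0 = 6 (endpoints are measure-zero, so open/closed/half-open agree). Write I = (I cap Q) u (I \ Q). The rationals in I are countable, so m*(I cap Q) = 0 (cover each rational by intervals whose total length is arbitrarily small). By countable subadditivity m*(I) <= m*(I cap Q) + m*(I \ Q), hence m*(I \ Q) >= m(I) = 6. The reverse inequality m*(I \ Q) <= m*(I) = 6 is trivial since (I \ Q) is a subset of I. Therefore m*(I \ Q) = 6.

6


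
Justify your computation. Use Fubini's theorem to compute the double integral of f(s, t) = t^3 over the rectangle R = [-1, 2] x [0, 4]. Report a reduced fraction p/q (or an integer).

f(s, t) is a tensor product of a function of s and a function of t, and both factors are bounded continuous (hence Lebesgue integrable) on the rectangle, so Fubini's theorem applies:
  integral_R f d(m x m) = (integral_a1^b1 1 ds) * (integral_a2^b2 t^3 dt).
Inner integral in s: integral_{-1}^{2} 1 ds = (2^1 - (-1)^1)/1
  = 3.
Inner integral in t: integral_{0}^{4} t^3 dt = (4^4 - 0^4)/4
  = 64.
Product: (3) * (64) = 192.

192


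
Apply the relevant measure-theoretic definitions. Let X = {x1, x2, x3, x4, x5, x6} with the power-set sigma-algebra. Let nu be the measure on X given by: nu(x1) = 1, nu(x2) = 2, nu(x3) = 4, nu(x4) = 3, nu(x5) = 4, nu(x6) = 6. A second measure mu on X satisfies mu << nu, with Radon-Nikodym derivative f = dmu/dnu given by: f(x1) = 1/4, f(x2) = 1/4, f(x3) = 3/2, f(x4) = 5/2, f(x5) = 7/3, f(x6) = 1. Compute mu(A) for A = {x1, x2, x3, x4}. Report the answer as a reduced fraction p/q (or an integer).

By the defining property of the Radon-Nikodym derivative, for every measurable set A,
  mu(A) = integral_A f dnu.
Since nu is a discrete measure concentrated on the atoms of X, the integral over A reduces to the sum
  mu(A) = sum_{x in A} f(x) * nu({x}).
Computing each term:
  x1: f(x1) * nu(x1) = 1/4 * 1 = 1/4.
  x2: f(x2) * nu(x2) = 1/4 * 2 = 1/2.
  x3: f(x3) * nu(x3) = 3/2 * 4 = 6.
  x4: f(x4) * nu(x4) = 5/2 * 3 = 15/2.
Summing: mu(A) = 1/4 + 1/2 + 6 + 15/2 = 57/4.

57/4


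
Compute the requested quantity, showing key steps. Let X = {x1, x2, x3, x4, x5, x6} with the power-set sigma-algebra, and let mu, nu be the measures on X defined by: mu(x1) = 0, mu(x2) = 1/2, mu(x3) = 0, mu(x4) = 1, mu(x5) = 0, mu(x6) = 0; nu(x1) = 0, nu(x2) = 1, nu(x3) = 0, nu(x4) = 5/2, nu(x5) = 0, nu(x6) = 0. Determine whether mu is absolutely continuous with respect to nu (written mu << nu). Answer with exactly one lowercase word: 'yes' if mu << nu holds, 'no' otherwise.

mu << nu means: every nu-null measurable set is also mu-null; equivalently, for every atom x, if nu({x}) = 0 then mu({x}) = 0.
Checking each atom:
  x1: nu = 0, mu = 0 -> consistent with mu << nu.
  x2: nu = 1 > 0 -> no constraint.
  x3: nu = 0, mu = 0 -> consistent with mu << nu.
  x4: nu = 5/2 > 0 -> no constraint.
  x5: nu = 0, mu = 0 -> consistent with mu << nu.
  x6: nu = 0, mu = 0 -> consistent with mu << nu.
No atom violates the condition. Therefore mu << nu.

yes


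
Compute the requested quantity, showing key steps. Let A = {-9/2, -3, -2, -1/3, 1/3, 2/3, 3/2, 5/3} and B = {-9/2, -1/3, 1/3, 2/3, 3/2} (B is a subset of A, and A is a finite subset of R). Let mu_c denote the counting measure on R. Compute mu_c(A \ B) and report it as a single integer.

Counting measure assigns mu_c(E) = |E| (number of elements) when E is finite. For B subset A, A \ B is the set of elements of A not in B, so |A \ B| = |A| - |B|.
|A| = 8, |B| = 5, so mu_c(A \ B) = 8 - 5 = 3.

3


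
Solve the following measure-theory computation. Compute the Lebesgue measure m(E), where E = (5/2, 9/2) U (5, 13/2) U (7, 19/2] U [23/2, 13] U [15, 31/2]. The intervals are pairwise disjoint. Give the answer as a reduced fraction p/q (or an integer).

For pairwise disjoint intervals, m(union_i I_i) = sum_i m(I_i),
and m is invariant under swapping open/closed endpoints (single points have measure 0).
So m(E) = sum_i (b_i - a_i).
  I_1 has length 9/2 - 5/2 = 2.
  I_2 has length 13/2 - 5 = 3/2.
  I_3 has length 19/2 - 7 = 5/2.
  I_4 has length 13 - 23/2 = 3/2.
  I_5 has length 31/2 - 15 = 1/2.
Summing:
  m(E) = 2 + 3/2 + 5/2 + 3/2 + 1/2 = 8.

8


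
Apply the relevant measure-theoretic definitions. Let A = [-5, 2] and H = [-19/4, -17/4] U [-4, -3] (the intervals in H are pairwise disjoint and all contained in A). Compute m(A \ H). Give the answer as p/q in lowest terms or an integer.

The ambient interval has length m(A) = 2 - (-5) = 7.
Since the holes are disjoint and sit inside A, by finite additivity
  m(H) = sum_i (b_i - a_i), and m(A \ H) = m(A) - m(H).
Computing the hole measures:
  m(H_1) = -17/4 - (-19/4) = 1/2.
  m(H_2) = -3 - (-4) = 1.
Summed: m(H) = 1/2 + 1 = 3/2.
So m(A \ H) = 7 - 3/2 = 11/2.

11/2


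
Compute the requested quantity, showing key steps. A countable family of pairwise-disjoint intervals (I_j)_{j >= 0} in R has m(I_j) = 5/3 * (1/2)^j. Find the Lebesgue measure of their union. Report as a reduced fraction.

By countable additivity of the Lebesgue measure on pairwise disjoint measurable sets,
  m(union_{j >= 0} I_j) = sum_{j >= 0} m(I_j) = sum_{j >= 0} a * r^j,
  with a = 5/3 and r = 1/2.
Since 0 < r = 1/2 < 1, the geometric series converges:
  sum_{j >= 0} a * r^j = a / (1 - r).
  = 5/3 / (1 - 1/2)
  = 5/3 / (1/2)
  = 10/3.

10/3


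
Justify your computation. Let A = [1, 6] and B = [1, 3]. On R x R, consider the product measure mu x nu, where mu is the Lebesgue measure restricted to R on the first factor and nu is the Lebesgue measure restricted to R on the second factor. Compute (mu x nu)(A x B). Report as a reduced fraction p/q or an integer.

For a measurable rectangle A x B, the product measure satisfies
  (mu x nu)(A x B) = mu(A) * nu(B).
  mu(A) = 5.
  nu(B) = 2.
  (mu x nu)(A x B) = 5 * 2 = 10.

10


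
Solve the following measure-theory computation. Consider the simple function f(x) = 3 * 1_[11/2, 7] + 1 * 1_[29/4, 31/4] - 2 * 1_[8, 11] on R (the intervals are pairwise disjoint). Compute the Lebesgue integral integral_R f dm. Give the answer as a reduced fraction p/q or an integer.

For a simple function f = sum_i c_i * 1_{A_i} with disjoint A_i,
  integral f dm = sum_i c_i * m(A_i).
Lengths of the A_i:
  m(A_1) = 7 - 11/2 = 3/2.
  m(A_2) = 31/4 - 29/4 = 1/2.
  m(A_3) = 11 - 8 = 3.
Contributions c_i * m(A_i):
  (3) * (3/2) = 9/2.
  (1) * (1/2) = 1/2.
  (-2) * (3) = -6.
Total: 9/2 + 1/2 - 6 = -1.

-1


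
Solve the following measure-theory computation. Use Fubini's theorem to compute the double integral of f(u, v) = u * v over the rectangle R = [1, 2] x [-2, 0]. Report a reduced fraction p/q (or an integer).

f(u, v) is a tensor product of a function of u and a function of v, and both factors are bounded continuous (hence Lebesgue integrable) on the rectangle, so Fubini's theorem applies:
  integral_R f d(m x m) = (integral_a1^b1 u du) * (integral_a2^b2 v dv).
Inner integral in u: integral_{1}^{2} u du = (2^2 - 1^2)/2
  = 3/2.
Inner integral in v: integral_{-2}^{0} v dv = (0^2 - (-2)^2)/2
  = -2.
Product: (3/2) * (-2) = -3.

-3


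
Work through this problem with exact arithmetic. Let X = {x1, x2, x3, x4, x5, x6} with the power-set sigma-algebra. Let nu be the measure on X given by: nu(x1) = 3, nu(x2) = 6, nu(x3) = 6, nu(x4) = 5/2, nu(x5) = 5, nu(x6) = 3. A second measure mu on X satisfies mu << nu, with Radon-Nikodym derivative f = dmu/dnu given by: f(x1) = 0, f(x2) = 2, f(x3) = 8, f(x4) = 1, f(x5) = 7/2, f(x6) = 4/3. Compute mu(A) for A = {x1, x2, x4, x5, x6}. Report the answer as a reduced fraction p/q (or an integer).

By the defining property of the Radon-Nikodym derivative, for every measurable set A,
  mu(A) = integral_A f dnu.
Since nu is a discrete measure concentrated on the atoms of X, the integral over A reduces to the sum
  mu(A) = sum_{x in A} f(x) * nu({x}).
Computing each term:
  x1: f(x1) * nu(x1) = 0 * 3 = 0.
  x2: f(x2) * nu(x2) = 2 * 6 = 12.
  x4: f(x4) * nu(x4) = 1 * 5/2 = 5/2.
  x5: f(x5) * nu(x5) = 7/2 * 5 = 35/2.
  x6: f(x6) * nu(x6) = 4/3 * 3 = 4.
Summing: mu(A) = 0 + 12 + 5/2 + 35/2 + 4 = 36.

36


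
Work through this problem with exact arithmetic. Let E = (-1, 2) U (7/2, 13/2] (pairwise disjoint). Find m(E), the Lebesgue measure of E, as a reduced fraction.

For pairwise disjoint intervals, m(union_i I_i) = sum_i m(I_i),
and m is invariant under swapping open/closed endpoints (single points have measure 0).
So m(E) = sum_i (b_i - a_i).
  I_1 has length 2 - (-1) = 3.
  I_2 has length 13/2 - 7/2 = 3.
Summing:
  m(E) = 3 + 3 = 6.

6


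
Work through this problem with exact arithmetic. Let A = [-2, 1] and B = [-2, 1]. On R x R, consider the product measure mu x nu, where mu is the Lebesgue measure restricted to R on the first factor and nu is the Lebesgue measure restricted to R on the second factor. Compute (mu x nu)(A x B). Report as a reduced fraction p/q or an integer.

For a measurable rectangle A x B, the product measure satisfies
  (mu x nu)(A x B) = mu(A) * nu(B).
  mu(A) = 3.
  nu(B) = 3.
  (mu x nu)(A x B) = 3 * 3 = 9.

9


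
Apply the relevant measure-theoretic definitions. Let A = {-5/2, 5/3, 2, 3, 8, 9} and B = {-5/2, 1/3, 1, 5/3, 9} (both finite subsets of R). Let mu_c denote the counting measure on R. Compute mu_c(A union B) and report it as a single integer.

Counting measure on a finite set equals cardinality. By inclusion-exclusion, |A union B| = |A| + |B| - |A cap B|.
|A| = 6, |B| = 5, |A cap B| = 3.
So mu_c(A union B) = 6 + 5 - 3 = 8.

8


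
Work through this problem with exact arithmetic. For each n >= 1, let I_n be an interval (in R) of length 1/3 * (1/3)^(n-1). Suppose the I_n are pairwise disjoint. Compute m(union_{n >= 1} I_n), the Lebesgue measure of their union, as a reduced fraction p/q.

By countable additivity of the Lebesgue measure on pairwise disjoint measurable sets,
  m(union_{n >= 1} I_n) = sum_{n >= 1} m(I_n) = sum_{n >= 1} a * r^(n-1),
  with a = 1/3 and r = 1/3.
Since 0 < r = 1/3 < 1, the geometric series converges:
  sum_{n >= 1} a * r^(n-1) = a / (1 - r).
  = 1/3 / (1 - 1/3)
  = 1/3 / (2/3)
  = 1/2.

1/2
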